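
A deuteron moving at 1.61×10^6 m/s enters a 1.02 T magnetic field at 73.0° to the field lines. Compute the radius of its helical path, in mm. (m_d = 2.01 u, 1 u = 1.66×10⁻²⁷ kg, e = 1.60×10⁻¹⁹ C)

Only the perpendicular component v⊥ = v sin73.0° = 1.54×10^6 m/s is bent by the field.
r = m v⊥ /(qB) = (3.34×10^-27)(1.54×10^6) / [(1×1.60×10^-19)(1.02)] = 0.0315 m.

r ≈ 31.5 mm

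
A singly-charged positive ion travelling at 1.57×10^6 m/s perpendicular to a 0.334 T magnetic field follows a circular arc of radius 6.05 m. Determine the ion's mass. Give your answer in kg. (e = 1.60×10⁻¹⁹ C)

qvB = mv²/r ⇒ m = qBr/v.
m = (1×1.60×10^-19)(0.334)(6.05) / (1.57×10^6) = 2.06×10^-25 kg.

m ≈ 2.06×10^-25 kg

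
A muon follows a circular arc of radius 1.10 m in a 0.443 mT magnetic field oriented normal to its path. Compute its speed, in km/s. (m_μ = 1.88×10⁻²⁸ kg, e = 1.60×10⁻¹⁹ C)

From qvB = mv²/r, v = qBr/m.
v = (1×1.60×10^-19)(4.43×10^-4)(1.10) / (1.88×10^-28) = 4.15×10^5 m/s.

v ≈ 415 km/s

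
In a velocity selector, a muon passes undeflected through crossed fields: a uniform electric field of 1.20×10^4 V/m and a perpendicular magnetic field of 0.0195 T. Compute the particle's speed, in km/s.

For zero net force, qE = qvB, so v = E/B.
v = (1.20×10^4) / (0.0195) = 6.15×10^5 m/s.

v ≈ 615 km/s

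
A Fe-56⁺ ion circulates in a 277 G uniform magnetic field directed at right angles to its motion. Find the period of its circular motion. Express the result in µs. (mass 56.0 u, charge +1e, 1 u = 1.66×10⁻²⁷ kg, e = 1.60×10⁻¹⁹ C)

T ≈ 132 µs

The cyclotron period is independent of speed: T = 2πm/(qB).
T = 2π(9.30×10^-26) / [(1×1.60×10^-19)(0.0277)] = 1.32×10^-4 s.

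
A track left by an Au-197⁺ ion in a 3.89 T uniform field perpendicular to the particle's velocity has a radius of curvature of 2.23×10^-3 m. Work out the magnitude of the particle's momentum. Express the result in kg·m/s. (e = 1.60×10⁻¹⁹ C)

Since qvB = mv²/r, the momentum p = mv = qBr.
p = (1×1.60×10^-19)(3.89)(2.23×10^-3) = 1.39×10^-21 kg·m/s.

p ≈ 1.39×10^-21 kg·m/s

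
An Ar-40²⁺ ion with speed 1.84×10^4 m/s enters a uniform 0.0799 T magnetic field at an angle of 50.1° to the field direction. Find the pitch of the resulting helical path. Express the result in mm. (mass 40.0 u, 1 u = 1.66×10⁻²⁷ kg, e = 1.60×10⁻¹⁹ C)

The velocity component along B is v∥ = v cos50.1° = 1.18×10^4 m/s.
The cyclotron period T = 2πm/(qB) = 1.63×10^-5 s is set by m, q, B alone.
Pitch = v∥·T = (1.18×10^4)(1.63×10^-5) = 0.193 m.

pitch ≈ 193 mm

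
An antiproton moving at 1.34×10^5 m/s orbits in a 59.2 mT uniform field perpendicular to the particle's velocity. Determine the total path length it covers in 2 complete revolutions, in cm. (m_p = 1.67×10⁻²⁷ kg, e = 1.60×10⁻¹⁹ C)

r = mv/(qB) = 0.0236 m, so one revolution covers 2πr = 0.148 m.
In 2 revolutions: L = 2·2πr = 0.297 m.

L ≈ 29.7 cm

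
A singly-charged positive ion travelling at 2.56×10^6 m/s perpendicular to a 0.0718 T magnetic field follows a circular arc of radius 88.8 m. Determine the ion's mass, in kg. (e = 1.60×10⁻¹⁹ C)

m ≈ 3.98×10^-25 kg

qvB = mv²/r ⇒ m = qBr/v.
m = (1×1.60×10^-19)(0.0718)(88.8) / (2.56×10^6) = 3.98×10^-25 kg.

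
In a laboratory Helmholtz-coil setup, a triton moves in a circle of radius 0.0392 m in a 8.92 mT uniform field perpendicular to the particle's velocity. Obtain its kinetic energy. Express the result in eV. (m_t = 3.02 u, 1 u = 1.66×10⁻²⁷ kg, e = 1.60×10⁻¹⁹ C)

v = qBr/m = (1×1.60×10^-19)(8.92×10^-3)(0.0392) / (5.01×10^-27) = 1.12×10^4 m/s.
K = ½mv² = 0.5·(5.01×10^-27)·(1.12×10^4)² = 3.12×10^-19 J = 1.95 eV.

K ≈ 1.95 eV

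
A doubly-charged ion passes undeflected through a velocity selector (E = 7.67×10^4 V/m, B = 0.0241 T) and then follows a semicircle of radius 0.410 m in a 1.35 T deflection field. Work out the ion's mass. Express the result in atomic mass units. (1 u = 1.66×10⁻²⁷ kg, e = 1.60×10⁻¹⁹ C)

v = E/B₁ = 3.18×10^6 m/s.
From r = mv/(qB₂), m = qB₂r/v = (2×1.60×10^-19)(1.35)(0.410) / (3.18×10^6) = 5.57×10^-26 kg.
In atomic mass units: m = 5.57×10^-26 / 1.66×10^-27 = 33.5 u.

m ≈ 33.5 u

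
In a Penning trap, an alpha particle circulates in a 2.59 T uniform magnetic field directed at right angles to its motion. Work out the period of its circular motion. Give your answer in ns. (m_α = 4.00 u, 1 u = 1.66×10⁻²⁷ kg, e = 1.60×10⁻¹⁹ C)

T ≈ 50.3 ns

The cyclotron period is independent of speed: T = 2πm/(qB).
T = 2π(6.64×10^-27) / [(2×1.60×10^-19)(2.59)] = 5.03×10^-8 s.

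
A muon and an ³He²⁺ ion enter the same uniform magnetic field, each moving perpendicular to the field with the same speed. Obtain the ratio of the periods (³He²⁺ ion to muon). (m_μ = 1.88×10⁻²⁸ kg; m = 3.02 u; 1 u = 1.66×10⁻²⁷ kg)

T = 2πm/(qB) is independent of speed, so T₂/T₁ = (m₂/q₂)/(m₁/q₁).
T_{³He²⁺ ion}/T_{muon} = (5.01×10^-27/2e) / (1.88×10^-28/1e) = 13.3.

ratio ≈ 13.3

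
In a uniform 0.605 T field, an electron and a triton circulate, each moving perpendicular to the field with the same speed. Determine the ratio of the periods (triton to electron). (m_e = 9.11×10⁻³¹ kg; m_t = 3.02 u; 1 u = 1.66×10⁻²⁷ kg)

T = 2πm/(qB) is independent of speed, so T₂/T₁ = (m₂/q₂)/(m₁/q₁).
T_{triton}/T_{electron} = (5.01×10^-27/1e) / (9.11×10^-31/1e) = 5500.

ratio ≈ 5500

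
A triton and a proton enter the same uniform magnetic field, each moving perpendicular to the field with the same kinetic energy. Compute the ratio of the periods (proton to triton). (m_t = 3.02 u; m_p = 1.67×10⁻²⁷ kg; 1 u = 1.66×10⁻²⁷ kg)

ratio ≈ 0.333

T = 2πm/(qB) is independent of speed, so T₂/T₁ = (m₂/q₂)/(m₁/q₁).
T_{proton}/T_{triton} = (1.67×10^-27/1e) / (5.01×10^-27/1e) = 0.333.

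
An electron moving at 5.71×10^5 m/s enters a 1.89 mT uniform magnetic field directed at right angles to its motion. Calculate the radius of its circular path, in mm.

r ≈ 1.72 mm

The magnetic force provides the centripetal force: qvB = mv²/r, so r = mv/(qB).
r = (9.11×10^-31 kg)(5.71×10^5 m/s) / [(1×1.60×10^-19 C)(1.89×10^-3 T)] = 1.72×10^-3 m.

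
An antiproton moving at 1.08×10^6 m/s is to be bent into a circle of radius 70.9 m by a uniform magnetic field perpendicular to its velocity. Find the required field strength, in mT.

qvB = mv²/r gives B = mv/(qr).
B = (1.67×10^-27)(1.08×10^6) / [(1×1.60×10^-19)(70.9)] = 1.59×10^-4 T.

B ≈ 0.159 mT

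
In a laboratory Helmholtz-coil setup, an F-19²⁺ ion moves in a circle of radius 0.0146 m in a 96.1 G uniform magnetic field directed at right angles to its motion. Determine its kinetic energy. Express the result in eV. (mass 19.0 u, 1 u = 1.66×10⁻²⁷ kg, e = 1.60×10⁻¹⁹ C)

K ≈ 0.200 eV

v = qBr/m = (2×1.60×10^-19)(9.61×10^-3)(0.0146) / (3.15×10^-26) = 1420 m/s.
K = ½mv² = 0.5·(3.15×10^-26)·(1420)² = 3.20×10^-20 J = 0.200 eV.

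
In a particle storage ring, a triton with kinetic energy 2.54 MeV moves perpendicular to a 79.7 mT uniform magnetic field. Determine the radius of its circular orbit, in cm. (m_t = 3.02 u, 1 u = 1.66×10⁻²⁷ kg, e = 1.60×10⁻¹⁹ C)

r ≈ 501 cm

Convert the energy: K = 2.54 MeV = 4.06×10^-13 J.
v = √(2K/m) = √(2·4.06×10^-13/5.01×10^-27) = 1.27×10^7 m/s.
r = mv/(qB) = (5.01×10^-27)(1.27×10^7) / [(1×1.60×10^-19)(0.0797)] = 5.01 m.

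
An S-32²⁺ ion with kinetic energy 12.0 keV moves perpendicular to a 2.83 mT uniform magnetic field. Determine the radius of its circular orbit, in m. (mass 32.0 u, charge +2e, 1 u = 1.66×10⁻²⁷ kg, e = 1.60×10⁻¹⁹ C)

r ≈ 15.8 m

Convert the energy: K = 12.0 keV = 1.92×10^-15 J.
v = √(2K/m) = √(2·1.92×10^-15/5.31×10^-26) = 2.69×10^5 m/s.
r = mv/(qB) = (5.31×10^-26)(2.69×10^5) / [(2×1.60×10^-19)(2.83×10^-3)] = 15.8 m.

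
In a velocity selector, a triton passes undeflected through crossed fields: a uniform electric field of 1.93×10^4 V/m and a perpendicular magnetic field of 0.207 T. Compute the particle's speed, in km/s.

For zero net force, qE = qvB, so v = E/B.
v = (1.93×10^4) / (0.207) = 9.32×10^4 m/s.

v ≈ 93.2 km/s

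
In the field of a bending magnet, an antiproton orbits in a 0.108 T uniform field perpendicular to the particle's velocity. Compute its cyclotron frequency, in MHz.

f ≈ 1.65 MHz

f = qB/(2πm) = (1×1.60×10^-19)(0.108) / [2π(1.67×10^-27)] = 1.65×10^6 Hz.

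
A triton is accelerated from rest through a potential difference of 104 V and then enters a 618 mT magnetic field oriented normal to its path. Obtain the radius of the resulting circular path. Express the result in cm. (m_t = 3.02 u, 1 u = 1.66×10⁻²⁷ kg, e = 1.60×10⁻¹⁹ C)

r ≈ 0.413 cm

The kinetic energy gained is K = qV = (1×1.60×10^-19)(104) = 1.66×10^-17 J.
v = √(2K/m) = 8.15×10^4 m/s.
r = mv/(qB) = (5.01×10^-27)(8.15×10^4) / [(1×1.60×10^-19)(0.618)] = 4.13×10^-3 m.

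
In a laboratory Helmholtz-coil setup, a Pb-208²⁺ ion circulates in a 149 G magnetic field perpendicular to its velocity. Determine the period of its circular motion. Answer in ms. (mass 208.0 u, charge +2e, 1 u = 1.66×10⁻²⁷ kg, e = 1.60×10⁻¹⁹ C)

The cyclotron period is independent of speed: T = 2πm/(qB).
T = 2π(3.45×10^-25) / [(2×1.60×10^-19)(0.0149)] = 4.55×10^-4 s.

T ≈ 0.455 ms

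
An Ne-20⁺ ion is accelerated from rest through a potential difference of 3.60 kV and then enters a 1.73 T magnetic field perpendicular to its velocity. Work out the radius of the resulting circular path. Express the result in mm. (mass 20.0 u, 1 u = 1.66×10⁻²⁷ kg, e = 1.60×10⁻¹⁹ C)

r ≈ 22.3 mm

The kinetic energy gained is K = qV = (1×1.60×10^-19)(3600) = 5.76×10^-16 J.
v = √(2K/m) = 1.86×10^5 m/s.
r = mv/(qB) = (3.32×10^-26)(1.86×10^5) / [(1×1.60×10^-19)(1.73)] = 0.0223 m.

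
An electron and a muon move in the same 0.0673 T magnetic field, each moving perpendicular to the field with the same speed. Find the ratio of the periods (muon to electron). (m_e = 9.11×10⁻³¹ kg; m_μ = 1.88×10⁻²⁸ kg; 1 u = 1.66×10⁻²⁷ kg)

ratio ≈ 206

T = 2πm/(qB) is independent of speed, so T₂/T₁ = (m₂/q₂)/(m₁/q₁).
T_{muon}/T_{electron} = (1.88×10^-28/1e) / (9.11×10^-31/1e) = 206.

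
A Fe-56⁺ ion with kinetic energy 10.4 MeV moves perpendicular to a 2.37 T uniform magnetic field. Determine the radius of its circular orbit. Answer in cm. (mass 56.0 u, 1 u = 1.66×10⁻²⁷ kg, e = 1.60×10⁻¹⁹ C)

Convert the energy: K = 10.4 MeV = 1.66×10^-12 J.
v = √(2K/m) = √(2·1.66×10^-12/9.30×10^-26) = 5.98×10^6 m/s.
r = mv/(qB) = (9.30×10^-26)(5.98×10^6) / [(1×1.60×10^-19)(2.37)] = 1.47 m.

r ≈ 147 cm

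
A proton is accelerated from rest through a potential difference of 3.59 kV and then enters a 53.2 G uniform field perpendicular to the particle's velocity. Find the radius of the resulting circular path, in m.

r ≈ 1.63 m

The kinetic energy gained is K = qV = (1×1.60×10^-19)(3590) = 5.74×10^-16 J.
v = √(2K/m) = 8.29×10^5 m/s.
r = mv/(qB) = (1.67×10^-27)(8.29×10^5) / [(1×1.60×10^-19)(5.32×10^-3)] = 1.63 m.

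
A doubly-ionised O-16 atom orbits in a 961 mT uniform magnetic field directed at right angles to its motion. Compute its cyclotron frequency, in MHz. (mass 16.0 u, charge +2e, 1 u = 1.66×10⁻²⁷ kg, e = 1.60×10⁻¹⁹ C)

f = qB/(2πm) = (2×1.60×10^-19)(0.961) / [2π(2.66×10^-26)] = 1.84×10^6 Hz.

f ≈ 1.84 MHz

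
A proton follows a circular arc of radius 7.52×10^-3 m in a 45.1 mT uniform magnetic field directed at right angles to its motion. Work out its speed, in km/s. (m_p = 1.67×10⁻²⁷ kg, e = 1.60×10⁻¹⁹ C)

v ≈ 32.5 km/s

From qvB = mv²/r, v = qBr/m.
v = (1×1.60×10^-19)(0.0451)(7.52×10^-3) / (1.67×10^-27) = 3.25×10^4 m/s.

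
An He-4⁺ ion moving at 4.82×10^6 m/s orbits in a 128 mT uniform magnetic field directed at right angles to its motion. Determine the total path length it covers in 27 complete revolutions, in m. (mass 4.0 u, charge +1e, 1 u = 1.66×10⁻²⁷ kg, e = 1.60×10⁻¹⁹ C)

r = mv/(qB) = 1.56 m, so one revolution covers 2πr = 9.82 m.
In 27 revolutions: L = 27·2πr = 265 m.

L ≈ 265 m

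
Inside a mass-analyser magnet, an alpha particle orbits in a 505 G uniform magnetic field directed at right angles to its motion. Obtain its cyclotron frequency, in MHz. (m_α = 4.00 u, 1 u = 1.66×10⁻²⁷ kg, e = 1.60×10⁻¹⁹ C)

f ≈ 0.387 MHz

f = qB/(2πm) = (2×1.60×10^-19)(0.0505) / [2π(6.64×10^-27)] = 3.87×10^5 Hz.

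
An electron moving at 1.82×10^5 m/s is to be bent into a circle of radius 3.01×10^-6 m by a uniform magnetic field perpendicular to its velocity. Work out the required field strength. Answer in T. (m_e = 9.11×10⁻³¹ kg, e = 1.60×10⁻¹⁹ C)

B ≈ 0.344 T

qvB = mv²/r gives B = mv/(qr).
B = (9.11×10^-31)(1.82×10^5) / [(1×1.60×10^-19)(3.01×10^-6)] = 0.344 T.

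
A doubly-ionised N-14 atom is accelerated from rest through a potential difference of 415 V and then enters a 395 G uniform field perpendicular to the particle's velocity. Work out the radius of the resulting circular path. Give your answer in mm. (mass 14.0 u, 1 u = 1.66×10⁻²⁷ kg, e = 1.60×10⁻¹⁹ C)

r ≈ 197 mm

The kinetic energy gained is K = qV = (2×1.60×10^-19)(415) = 1.33×10^-16 J.
v = √(2K/m) = 1.07×10^5 m/s.
r = mv/(qB) = (2.32×10^-26)(1.07×10^5) / [(2×1.60×10^-19)(0.0395)] = 0.197 m.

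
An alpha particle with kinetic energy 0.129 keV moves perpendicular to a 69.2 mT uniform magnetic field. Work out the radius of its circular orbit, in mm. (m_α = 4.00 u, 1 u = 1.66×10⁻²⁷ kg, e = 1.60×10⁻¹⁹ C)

r ≈ 23.6 mm

Convert the energy: K = 0.129 keV = 2.06×10^-17 J.
v = √(2K/m) = √(2·2.06×10^-17/6.64×10^-27) = 7.88×10^4 m/s.
r = mv/(qB) = (6.64×10^-27)(7.88×10^4) / [(2×1.60×10^-19)(0.0692)] = 0.0236 m.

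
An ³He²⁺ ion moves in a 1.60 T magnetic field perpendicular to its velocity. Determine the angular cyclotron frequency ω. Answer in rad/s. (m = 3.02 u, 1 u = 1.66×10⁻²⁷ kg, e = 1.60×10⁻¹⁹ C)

ω = qB/m = (2×1.60×10^-19)(1.60) / (5.01×10^-27) = 1.02×10^8 rad/s.

ω ≈ 1.02×10^8 rad/s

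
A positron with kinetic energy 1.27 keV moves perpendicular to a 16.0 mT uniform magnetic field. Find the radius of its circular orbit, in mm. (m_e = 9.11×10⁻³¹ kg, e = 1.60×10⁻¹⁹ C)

Convert the energy: K = 1.27 keV = 2.03×10^-16 J.
v = √(2K/m) = √(2·2.03×10^-16/9.11×10^-31) = 2.11×10^7 m/s.
r = mv/(qB) = (9.11×10^-31)(2.11×10^7) / [(1×1.60×10^-19)(0.0160)] = 7.52×10^-3 m.

r ≈ 7.52 mm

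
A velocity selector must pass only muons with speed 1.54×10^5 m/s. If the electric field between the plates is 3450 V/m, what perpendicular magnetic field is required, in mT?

B ≈ 22.4 mT

qE = qvB ⇒ B = E/v = (3450) / (1.54×10^5) = 0.0224 T.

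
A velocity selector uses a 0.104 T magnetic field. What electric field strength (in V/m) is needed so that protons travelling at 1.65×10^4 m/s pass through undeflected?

qE = qvB ⇒ E = vB = (1.65×10^4)(0.104) = 1720 V/m.

E ≈ 1720 V/m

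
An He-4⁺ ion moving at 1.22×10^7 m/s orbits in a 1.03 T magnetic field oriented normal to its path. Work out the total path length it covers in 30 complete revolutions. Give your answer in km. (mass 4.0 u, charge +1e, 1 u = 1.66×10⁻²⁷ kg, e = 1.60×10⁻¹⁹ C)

r = mv/(qB) = 0.492 m, so one revolution covers 2πr = 3.09 m.
In 30 revolutions: L = 30·2πr = 92.7 m.

L ≈ 0.0927 km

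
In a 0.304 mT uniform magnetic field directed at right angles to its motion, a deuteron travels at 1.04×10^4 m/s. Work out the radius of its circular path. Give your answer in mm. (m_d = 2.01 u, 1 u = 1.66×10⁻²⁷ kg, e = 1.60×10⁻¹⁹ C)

r ≈ 713 mm

The magnetic force provides the centripetal force: qvB = mv²/r, so r = mv/(qB).
r = (3.34×10^-27 kg)(1.04×10^4 m/s) / [(1×1.60×10^-19 C)(3.04×10^-4 T)] = 0.713 m.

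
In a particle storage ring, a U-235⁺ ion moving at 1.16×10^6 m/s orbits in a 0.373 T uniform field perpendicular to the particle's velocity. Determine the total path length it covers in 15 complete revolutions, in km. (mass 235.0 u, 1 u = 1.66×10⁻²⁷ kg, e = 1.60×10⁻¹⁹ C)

L ≈ 0.715 km

r = mv/(qB) = 7.58 m, so one revolution covers 2πr = 47.6 m.
In 15 revolutions: L = 15·2πr = 715 m.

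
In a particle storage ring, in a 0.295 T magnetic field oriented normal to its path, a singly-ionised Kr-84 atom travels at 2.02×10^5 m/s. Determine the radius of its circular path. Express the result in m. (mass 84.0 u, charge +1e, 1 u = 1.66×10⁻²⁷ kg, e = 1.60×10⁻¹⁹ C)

r ≈ 0.597 m

The magnetic force provides the centripetal force: qvB = mv²/r, so r = mv/(qB).
r = (1.39×10^-25 kg)(2.02×10^5 m/s) / [(1×1.60×10^-19 C)(0.295 T)] = 0.597 m.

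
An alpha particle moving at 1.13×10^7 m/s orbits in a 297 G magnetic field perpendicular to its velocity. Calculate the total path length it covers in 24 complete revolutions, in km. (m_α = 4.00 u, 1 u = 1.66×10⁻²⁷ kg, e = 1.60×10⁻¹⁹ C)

r = mv/(qB) = 7.89 m, so one revolution covers 2πr = 49.6 m.
In 24 revolutions: L = 24·2πr = 1190 m.

L ≈ 1.19 km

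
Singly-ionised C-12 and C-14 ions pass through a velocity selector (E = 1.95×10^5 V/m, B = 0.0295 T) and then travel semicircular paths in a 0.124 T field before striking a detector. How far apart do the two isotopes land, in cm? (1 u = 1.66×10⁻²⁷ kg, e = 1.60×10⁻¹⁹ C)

Δd ≈ 221 cm

Both emerge at v = E/B₁ = 6.61×10^6 m/s.
r = mv/(qB₂), so r₁ = 6.64 m and r₂ = 7.74 m, giving Δr = 1.11 m.
After a semicircle each ion lands a diameter 2r from the entry slit, so the separation is 2Δr = 2.21 m.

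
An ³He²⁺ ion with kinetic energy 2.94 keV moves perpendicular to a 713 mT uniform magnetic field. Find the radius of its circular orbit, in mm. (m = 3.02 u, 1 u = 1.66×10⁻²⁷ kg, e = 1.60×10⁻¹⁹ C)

r ≈ 9.52 mm

Convert the energy: K = 2.94 keV = 4.70×10^-16 J.
v = √(2K/m) = √(2·4.70×10^-16/5.01×10^-27) = 4.33×10^5 m/s.
r = mv/(qB) = (5.01×10^-27)(4.33×10^5) / [(2×1.60×10^-19)(0.713)] = 9.52×10^-3 m.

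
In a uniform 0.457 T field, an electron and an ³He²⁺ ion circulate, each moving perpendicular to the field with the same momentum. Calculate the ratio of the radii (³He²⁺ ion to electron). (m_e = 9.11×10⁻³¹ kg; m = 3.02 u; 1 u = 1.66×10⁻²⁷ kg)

ratio ≈ 0.500

r = p/(qB) ⇒ at equal p, r ∝ 1/q.
r_{³He²⁺ ion}/r_{electron} = 0.500.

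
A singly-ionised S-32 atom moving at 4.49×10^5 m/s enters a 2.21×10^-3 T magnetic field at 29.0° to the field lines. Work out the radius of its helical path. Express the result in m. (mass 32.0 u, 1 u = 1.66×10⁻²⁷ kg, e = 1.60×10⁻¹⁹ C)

Only the perpendicular component v⊥ = v sin29.0° = 2.18×10^5 m/s is bent by the field.
r = m v⊥ /(qB) = (5.31×10^-26)(2.18×10^5) / [(1×1.60×10^-19)(2.21×10^-3)] = 32.7 m.

r ≈ 32.7 m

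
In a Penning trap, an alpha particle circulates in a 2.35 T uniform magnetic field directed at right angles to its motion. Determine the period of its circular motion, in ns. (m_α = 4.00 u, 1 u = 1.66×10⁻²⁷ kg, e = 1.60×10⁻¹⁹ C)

The cyclotron period is independent of speed: T = 2πm/(qB).
T = 2π(6.64×10^-27) / [(2×1.60×10^-19)(2.35)] = 5.55×10^-8 s.

T ≈ 55.5 ns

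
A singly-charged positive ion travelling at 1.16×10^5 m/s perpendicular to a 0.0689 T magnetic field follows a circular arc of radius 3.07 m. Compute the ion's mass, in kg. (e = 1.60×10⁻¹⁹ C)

qvB = mv²/r ⇒ m = qBr/v.
m = (1×1.60×10^-19)(0.0689)(3.07) / (1.16×10^5) = 2.92×10^-25 kg.

m ≈ 2.92×10^-25 kg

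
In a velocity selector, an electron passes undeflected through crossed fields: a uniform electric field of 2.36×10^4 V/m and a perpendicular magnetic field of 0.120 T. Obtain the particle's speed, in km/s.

For zero net force, qE = qvB, so v = E/B.
v = (2.36×10^4) / (0.120) = 1.97×10^5 m/s.

v ≈ 197 km/s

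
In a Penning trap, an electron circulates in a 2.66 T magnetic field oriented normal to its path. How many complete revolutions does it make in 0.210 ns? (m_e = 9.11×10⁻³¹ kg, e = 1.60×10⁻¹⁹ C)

N = 15

T = 2πm/(qB) = 2π(9.11×10^-31) / [(1×1.60×10^-19)(2.66)] = 1.3449×10^-11 s.
N = t/T = 2.10×10^-10 / 1.3449×10^-11 ≈ 15.61, so 15 complete revolutions.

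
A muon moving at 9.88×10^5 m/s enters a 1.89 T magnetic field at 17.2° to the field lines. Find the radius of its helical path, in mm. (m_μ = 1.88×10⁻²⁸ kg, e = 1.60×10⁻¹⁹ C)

Only the perpendicular component v⊥ = v sin17.2° = 2.92×10^5 m/s is bent by the field.
r = m v⊥ /(qB) = (1.88×10^-28)(2.92×10^5) / [(1×1.60×10^-19)(1.89)] = 1.82×10^-4 m.

r ≈ 0.182 mm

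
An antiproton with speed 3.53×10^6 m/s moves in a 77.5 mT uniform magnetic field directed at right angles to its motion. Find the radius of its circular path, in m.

r ≈ 0.475 m

The magnetic force provides the centripetal force: qvB = mv²/r, so r = mv/(qB).
r = (1.67×10^-27 kg)(3.53×10^6 m/s) / [(1×1.60×10^-19 C)(0.0775 T)] = 0.475 m.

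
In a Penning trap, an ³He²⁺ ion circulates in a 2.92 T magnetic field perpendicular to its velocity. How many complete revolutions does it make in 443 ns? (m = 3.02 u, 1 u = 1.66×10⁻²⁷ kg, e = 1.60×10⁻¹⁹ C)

N = 13

T = 2πm/(qB) = 2π(5.0132×10^-27) / [(2×1.60×10^-19)(2.92)] = 3.3710×10^-8 s.
N = t/T = 4.43×10^-7 / 3.3710×10^-8 ≈ 13.14, so 13 complete revolutions.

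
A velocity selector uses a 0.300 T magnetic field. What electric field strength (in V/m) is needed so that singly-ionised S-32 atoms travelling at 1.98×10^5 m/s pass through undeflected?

qE = qvB ⇒ E = vB = (1.98×10^5)(0.300) = 5.94×10^4 V/m.

E ≈ 5.94×10^4 V/m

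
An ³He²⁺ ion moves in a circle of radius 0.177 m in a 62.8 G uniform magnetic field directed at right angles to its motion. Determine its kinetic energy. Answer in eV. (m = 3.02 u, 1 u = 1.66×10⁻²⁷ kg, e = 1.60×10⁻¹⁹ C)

K ≈ 78.9 eV

v = qBr/m = (2×1.60×10^-19)(6.28×10^-3)(0.177) / (5.01×10^-27) = 7.10×10^4 m/s.
K = ½mv² = 0.5·(5.01×10^-27)·(7.10×10^4)² = 1.26×10^-17 J = 78.9 eV.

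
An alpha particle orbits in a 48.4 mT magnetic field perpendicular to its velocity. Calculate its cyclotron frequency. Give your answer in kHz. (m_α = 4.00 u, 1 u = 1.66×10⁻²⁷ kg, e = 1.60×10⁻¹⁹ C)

f ≈ 371 kHz

f = qB/(2πm) = (2×1.60×10^-19)(0.0484) / [2π(6.64×10^-27)] = 3.71×10^5 Hz.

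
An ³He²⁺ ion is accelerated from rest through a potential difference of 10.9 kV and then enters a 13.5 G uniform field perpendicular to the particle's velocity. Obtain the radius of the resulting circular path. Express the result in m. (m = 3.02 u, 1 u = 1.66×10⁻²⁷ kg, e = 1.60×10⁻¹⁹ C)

The kinetic energy gained is K = qV = (2×1.60×10^-19)(1.09×10^4) = 3.49×10^-15 J.
v = √(2K/m) = 1.18×10^6 m/s.
r = mv/(qB) = (5.01×10^-27)(1.18×10^6) / [(2×1.60×10^-19)(1.35×10^-3)] = 13.7 m.

r ≈ 13.7 m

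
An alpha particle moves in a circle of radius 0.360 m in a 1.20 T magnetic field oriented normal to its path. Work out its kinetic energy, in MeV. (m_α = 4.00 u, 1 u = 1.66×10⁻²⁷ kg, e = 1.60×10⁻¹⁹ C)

v = qBr/m = (2×1.60×10^-19)(1.20)(0.360) / (6.64×10^-27) = 2.08×10^7 m/s.
K = ½mv² = 0.5·(6.64×10^-27)·(2.08×10^7)² = 1.44×10^-12 J = 8.99 MeV.

K ≈ 8.99 MeV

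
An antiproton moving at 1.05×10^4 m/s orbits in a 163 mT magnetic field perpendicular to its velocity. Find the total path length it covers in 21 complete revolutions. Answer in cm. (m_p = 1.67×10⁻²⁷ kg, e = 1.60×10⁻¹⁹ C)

r = mv/(qB) = 6.72×10^-4 m, so one revolution covers 2πr = 4.22×10^-3 m.
In 21 revolutions: L = 21·2πr = 0.0887 m.

L ≈ 8.87 cm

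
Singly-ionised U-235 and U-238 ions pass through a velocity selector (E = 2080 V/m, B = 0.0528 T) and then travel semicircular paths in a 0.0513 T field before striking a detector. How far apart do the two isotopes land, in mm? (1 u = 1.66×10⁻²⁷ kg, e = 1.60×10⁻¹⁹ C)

Both emerge at v = E/B₁ = 3.94×10^4 m/s.
r = mv/(qB₂), so r₁ = 1.8723 m and r₂ = 1.8962 m, giving Δr = 0.0239 m.
After a semicircle each ion lands a diameter 2r from the entry slit, so the separation is 2Δr = 0.0478 m.

Δd ≈ 47.8 mm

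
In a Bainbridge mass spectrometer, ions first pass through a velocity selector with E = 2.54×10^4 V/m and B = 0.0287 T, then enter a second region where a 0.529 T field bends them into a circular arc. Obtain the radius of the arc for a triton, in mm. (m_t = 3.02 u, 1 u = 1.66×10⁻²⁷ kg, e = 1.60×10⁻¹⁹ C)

The selector passes v = E/B = 2.54×10^4/0.0287 = 8.85×10^5 m/s.
In the deflection region, r = mv/(qB₂) = (5.01×10^-27)(8.85×10^5) / [(1×1.60×10^-19)(0.529)] = 0.0524 m.

r ≈ 52.4 mm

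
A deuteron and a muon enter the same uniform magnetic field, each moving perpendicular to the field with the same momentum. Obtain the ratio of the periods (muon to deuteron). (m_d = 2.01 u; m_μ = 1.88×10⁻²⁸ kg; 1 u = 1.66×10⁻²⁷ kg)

T = 2πm/(qB) is independent of speed, so T₂/T₁ = (m₂/q₂)/(m₁/q₁).
T_{muon}/T_{deuteron} = (1.88×10^-28/1e) / (3.34×10^-27/1e) = 0.0563.

ratio ≈ 0.0563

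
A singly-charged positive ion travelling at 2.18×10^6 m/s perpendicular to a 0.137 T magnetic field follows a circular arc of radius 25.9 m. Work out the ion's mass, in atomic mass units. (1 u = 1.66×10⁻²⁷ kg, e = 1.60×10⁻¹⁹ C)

m ≈ 157 u

qvB = mv²/r ⇒ m = qBr/v.
m = (1×1.60×10^-19)(0.137)(25.9) / (2.18×10^6) = 2.60×10^-25 kg = 157 u.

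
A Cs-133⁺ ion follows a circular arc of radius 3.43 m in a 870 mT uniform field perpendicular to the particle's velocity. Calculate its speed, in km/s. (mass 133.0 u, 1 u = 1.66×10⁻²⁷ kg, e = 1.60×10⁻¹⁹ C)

From qvB = mv²/r, v = qBr/m.
v = (1×1.60×10^-19)(0.870)(3.43) / (2.21×10^-25) = 2.16×10^6 m/s.

v ≈ 2160 km/s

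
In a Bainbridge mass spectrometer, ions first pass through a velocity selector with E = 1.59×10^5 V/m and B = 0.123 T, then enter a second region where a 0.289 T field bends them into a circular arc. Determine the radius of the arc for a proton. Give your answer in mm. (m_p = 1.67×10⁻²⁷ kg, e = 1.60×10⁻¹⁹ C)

The selector passes v = E/B = 1.59×10^5/0.123 = 1.29×10^6 m/s.
In the deflection region, r = mv/(qB₂) = (1.67×10^-27)(1.29×10^6) / [(1×1.60×10^-19)(0.289)] = 0.0467 m.

r ≈ 46.7 mm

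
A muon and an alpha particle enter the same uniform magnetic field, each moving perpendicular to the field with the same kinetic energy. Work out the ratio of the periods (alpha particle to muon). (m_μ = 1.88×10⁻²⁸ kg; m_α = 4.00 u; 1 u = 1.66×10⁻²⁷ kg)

T = 2πm/(qB) is independent of speed, so T₂/T₁ = (m₂/q₂)/(m₁/q₁).
T_{alpha particle}/T_{muon} = (6.64×10^-27/2e) / (1.88×10^-28/1e) = 17.7.

ratio ≈ 17.7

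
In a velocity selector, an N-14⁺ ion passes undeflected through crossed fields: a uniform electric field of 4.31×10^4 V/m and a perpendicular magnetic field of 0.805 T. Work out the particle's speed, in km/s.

For zero net force, qE = qvB, so v = E/B.
v = (4.31×10^4) / (0.805) = 5.35×10^4 m/s.

v ≈ 53.5 km/s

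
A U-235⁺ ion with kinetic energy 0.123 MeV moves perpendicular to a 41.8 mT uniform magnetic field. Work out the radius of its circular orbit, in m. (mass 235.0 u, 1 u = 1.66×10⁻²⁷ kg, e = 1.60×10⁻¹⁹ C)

Convert the energy: K = 0.123 MeV = 1.97×10^-14 J.
v = √(2K/m) = √(2·1.97×10^-14/3.90×10^-25) = 3.18×10^5 m/s.
r = mv/(qB) = (3.90×10^-25)(3.18×10^5) / [(1×1.60×10^-19)(0.0418)] = 18.5 m.

r ≈ 18.5 m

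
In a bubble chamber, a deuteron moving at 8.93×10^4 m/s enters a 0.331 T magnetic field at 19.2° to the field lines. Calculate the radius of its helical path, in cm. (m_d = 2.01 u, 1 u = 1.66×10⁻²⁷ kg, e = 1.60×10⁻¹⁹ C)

Only the perpendicular component v⊥ = v sin19.2° = 2.94×10^4 m/s is bent by the field.
r = m v⊥ /(qB) = (3.34×10^-27)(2.94×10^4) / [(1×1.60×10^-19)(0.331)] = 1.85×10^-3 m.

r ≈ 0.185 cm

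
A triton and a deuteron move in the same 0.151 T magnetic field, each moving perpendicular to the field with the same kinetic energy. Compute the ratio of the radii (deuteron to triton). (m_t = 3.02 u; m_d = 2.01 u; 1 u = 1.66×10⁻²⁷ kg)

r = √(2mK)/(qB) ⇒ at equal K, r ∝ √m/q.
r_{deuteron}/r_{triton} = 0.816.

ratio ≈ 0.816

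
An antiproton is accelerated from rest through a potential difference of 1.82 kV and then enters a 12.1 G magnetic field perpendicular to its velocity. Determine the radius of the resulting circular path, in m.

r ≈ 5.09 m

The kinetic energy gained is K = qV = (1×1.60×10^-19)(1820) = 2.91×10^-16 J.
v = √(2K/m) = 5.91×10^5 m/s.
r = mv/(qB) = (1.67×10^-27)(5.91×10^5) / [(1×1.60×10^-19)(1.21×10^-3)] = 5.09 m.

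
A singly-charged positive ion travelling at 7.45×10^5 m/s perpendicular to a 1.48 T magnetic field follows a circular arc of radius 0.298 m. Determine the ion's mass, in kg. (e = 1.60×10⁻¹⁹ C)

m ≈ 9.47×10^-26 kg

qvB = mv²/r ⇒ m = qBr/v.
m = (1×1.60×10^-19)(1.48)(0.298) / (7.45×10^5) = 9.47×10^-26 kg.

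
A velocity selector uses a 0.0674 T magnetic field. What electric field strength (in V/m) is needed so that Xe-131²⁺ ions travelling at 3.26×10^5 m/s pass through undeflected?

E ≈ 2.20×10^4 V/m

qE = qvB ⇒ E = vB = (3.26×10^5)(0.0674) = 2.20×10^4 V/m.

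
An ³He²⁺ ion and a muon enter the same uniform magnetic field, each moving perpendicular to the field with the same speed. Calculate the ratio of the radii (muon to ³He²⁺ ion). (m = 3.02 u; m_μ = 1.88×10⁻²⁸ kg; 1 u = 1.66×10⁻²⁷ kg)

r = mv/(qB) ⇒ at equal v, r ∝ m/q.
r_{muon}/r_{³He²⁺ ion} = 0.0750.

ratio ≈ 0.0750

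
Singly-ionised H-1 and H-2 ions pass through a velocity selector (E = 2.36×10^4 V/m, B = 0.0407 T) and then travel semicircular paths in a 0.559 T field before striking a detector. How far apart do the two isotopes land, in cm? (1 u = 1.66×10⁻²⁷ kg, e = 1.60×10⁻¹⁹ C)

Both emerge at v = E/B₁ = 5.80×10^5 m/s.
r = mv/(qB₂), so r₁ = 0.0108 m and r₂ = 0.0215 m, giving Δr = 0.0108 m.
After a semicircle each ion lands a diameter 2r from the entry slit, so the separation is 2Δr = 0.0215 m.

Δd ≈ 2.15 cm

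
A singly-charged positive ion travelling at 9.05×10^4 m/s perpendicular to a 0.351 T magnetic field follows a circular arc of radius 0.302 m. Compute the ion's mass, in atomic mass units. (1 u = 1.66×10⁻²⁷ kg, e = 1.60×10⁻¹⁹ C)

m ≈ 113 u

qvB = mv²/r ⇒ m = qBr/v.
m = (1×1.60×10^-19)(0.351)(0.302) / (9.05×10^4) = 1.87×10^-25 kg = 113 u.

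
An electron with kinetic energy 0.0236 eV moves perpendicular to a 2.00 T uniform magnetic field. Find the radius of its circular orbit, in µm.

r ≈ 0.259 µm

Convert the energy: K = 0.0236 eV = 3.78×10^-21 J.
v = √(2K/m) = √(2·3.78×10^-21/9.11×10^-31) = 9.10×10^4 m/s.
r = mv/(qB) = (9.11×10^-31)(9.10×10^4) / [(1×1.60×10^-19)(2.00)] = 2.59×10^-7 m.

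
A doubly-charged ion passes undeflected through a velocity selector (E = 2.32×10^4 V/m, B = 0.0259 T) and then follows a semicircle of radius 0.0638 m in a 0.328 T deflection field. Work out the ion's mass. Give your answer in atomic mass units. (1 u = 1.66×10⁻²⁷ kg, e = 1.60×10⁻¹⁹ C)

m ≈ 4.50 u

v = E/B₁ = 8.96×10^5 m/s.
From r = mv/(qB₂), m = qB₂r/v = (2×1.60×10^-19)(0.328)(0.0638) / (8.96×10^5) = 7.48×10^-27 kg.
In atomic mass units: m = 7.48×10^-27 / 1.66×10^-27 = 4.50 u.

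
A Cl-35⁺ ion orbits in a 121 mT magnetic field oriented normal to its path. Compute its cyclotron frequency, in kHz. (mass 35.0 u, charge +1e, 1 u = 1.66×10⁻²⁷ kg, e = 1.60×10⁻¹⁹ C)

f ≈ 53.0 kHz

f = qB/(2πm) = (1×1.60×10^-19)(0.121) / [2π(5.81×10^-26)] = 5.30×10^4 Hz.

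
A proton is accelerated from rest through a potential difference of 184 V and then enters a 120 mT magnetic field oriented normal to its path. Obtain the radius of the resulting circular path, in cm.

r ≈ 1.63 cm

The kinetic energy gained is K = qV = (1×1.60×10^-19)(184) = 2.94×10^-17 J.
v = √(2K/m) = 1.88×10^5 m/s.
r = mv/(qB) = (1.67×10^-27)(1.88×10^5) / [(1×1.60×10^-19)(0.120)] = 0.0163 m.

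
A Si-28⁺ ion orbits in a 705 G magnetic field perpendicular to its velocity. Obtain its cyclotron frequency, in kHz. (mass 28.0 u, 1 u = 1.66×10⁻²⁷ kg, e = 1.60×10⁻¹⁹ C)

f = qB/(2πm) = (1×1.60×10^-19)(0.0705) / [2π(4.65×10^-26)] = 3.86×10^4 Hz.

f ≈ 38.6 kHz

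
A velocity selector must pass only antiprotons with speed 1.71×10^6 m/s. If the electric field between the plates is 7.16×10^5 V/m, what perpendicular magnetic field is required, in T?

B ≈ 0.419 T

qE = qvB ⇒ B = E/v = (7.16×10^5) / (1.71×10^6) = 0.419 T.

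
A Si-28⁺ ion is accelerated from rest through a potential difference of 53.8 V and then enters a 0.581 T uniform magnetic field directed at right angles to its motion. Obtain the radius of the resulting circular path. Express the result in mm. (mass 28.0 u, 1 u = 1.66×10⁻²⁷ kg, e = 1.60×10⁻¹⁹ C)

r ≈ 9.62 mm

The kinetic energy gained is K = qV = (1×1.60×10^-19)(53.8) = 8.61×10^-18 J.
v = √(2K/m) = 1.92×10^4 m/s.
r = mv/(qB) = (4.65×10^-26)(1.92×10^4) / [(1×1.60×10^-19)(0.581)] = 9.62×10^-3 m.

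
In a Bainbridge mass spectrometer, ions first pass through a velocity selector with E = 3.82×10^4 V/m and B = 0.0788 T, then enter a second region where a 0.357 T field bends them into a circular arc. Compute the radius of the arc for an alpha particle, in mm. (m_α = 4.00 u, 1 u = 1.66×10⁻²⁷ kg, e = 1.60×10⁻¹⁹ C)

r ≈ 28.2 mm

The selector passes v = E/B = 3.82×10^4/0.0788 = 4.85×10^5 m/s.
In the deflection region, r = mv/(qB₂) = (6.64×10^-27)(4.85×10^5) / [(2×1.60×10^-19)(0.357)] = 0.0282 m.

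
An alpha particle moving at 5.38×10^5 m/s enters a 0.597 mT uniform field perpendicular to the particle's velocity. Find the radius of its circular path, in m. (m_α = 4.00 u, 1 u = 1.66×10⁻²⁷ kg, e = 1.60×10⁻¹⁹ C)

r ≈ 18.7 m

The magnetic force provides the centripetal force: qvB = mv²/r, so r = mv/(qB).
r = (6.64×10^-27 kg)(5.38×10^5 m/s) / [(2×1.60×10^-19 C)(5.97×10^-4 T)] = 18.7 m.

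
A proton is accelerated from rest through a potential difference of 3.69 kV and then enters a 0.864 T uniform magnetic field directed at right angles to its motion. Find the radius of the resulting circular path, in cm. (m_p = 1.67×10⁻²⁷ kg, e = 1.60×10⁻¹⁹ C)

r ≈ 1.02 cm

The kinetic energy gained is K = qV = (1×1.60×10^-19)(3690) = 5.90×10^-16 J.
v = √(2K/m) = 8.41×10^5 m/s.
r = mv/(qB) = (1.67×10^-27)(8.41×10^5) / [(1×1.60×10^-19)(0.864)] = 0.0102 m.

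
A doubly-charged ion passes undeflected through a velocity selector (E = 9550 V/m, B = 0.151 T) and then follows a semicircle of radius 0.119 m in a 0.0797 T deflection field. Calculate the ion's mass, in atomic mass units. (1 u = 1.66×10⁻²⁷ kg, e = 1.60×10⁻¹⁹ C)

v = E/B₁ = 6.32×10^4 m/s.
From r = mv/(qB₂), m = qB₂r/v = (2×1.60×10^-19)(0.0797)(0.119) / (6.32×10^4) = 4.80×10^-26 kg.
In atomic mass units: m = 4.80×10^-26 / 1.66×10^-27 = 28.9 u.

m ≈ 28.9 u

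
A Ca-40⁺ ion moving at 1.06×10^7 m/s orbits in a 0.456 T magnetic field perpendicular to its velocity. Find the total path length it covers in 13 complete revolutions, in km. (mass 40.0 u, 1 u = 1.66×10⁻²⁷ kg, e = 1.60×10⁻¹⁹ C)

r = mv/(qB) = 9.65 m, so one revolution covers 2πr = 60.6 m.
In 13 revolutions: L = 13·2πr = 788 m.

L ≈ 0.788 km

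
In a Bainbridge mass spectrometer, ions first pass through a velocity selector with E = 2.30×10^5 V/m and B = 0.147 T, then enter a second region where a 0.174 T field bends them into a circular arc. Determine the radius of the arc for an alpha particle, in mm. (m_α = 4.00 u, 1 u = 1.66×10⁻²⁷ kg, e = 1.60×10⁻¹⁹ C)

The selector passes v = E/B = 2.30×10^5/0.147 = 1.56×10^6 m/s.
In the deflection region, r = mv/(qB₂) = (6.64×10^-27)(1.56×10^6) / [(2×1.60×10^-19)(0.174)] = 0.187 m.

r ≈ 187 mm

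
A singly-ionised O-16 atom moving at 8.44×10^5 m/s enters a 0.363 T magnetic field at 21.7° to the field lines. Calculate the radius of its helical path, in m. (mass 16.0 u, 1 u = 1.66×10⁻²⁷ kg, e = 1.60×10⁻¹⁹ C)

Only the perpendicular component v⊥ = v sin21.7° = 3.12×10^5 m/s is bent by the field.
r = m v⊥ /(qB) = (2.66×10^-26)(3.12×10^5) / [(1×1.60×10^-19)(0.363)] = 0.143 m.

r ≈ 0.143 m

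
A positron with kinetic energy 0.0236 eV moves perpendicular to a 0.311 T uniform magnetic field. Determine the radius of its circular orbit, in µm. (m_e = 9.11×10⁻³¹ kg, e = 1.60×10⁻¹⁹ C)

Convert the energy: K = 0.0236 eV = 3.78×10^-21 J.
v = √(2K/m) = √(2·3.78×10^-21/9.11×10^-31) = 9.10×10^4 m/s.
r = mv/(qB) = (9.11×10^-31)(9.10×10^4) / [(1×1.60×10^-19)(0.311)] = 1.67×10^-6 m.

r ≈ 1.67 µm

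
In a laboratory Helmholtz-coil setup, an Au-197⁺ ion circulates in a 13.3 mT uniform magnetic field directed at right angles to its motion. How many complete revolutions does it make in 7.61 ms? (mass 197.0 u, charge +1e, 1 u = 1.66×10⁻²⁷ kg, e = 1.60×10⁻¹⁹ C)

N = 7

T = 2πm/(qB) = 2π(3.2702×10^-25) / [(1×1.60×10^-19)(0.0133)] = 9.6557×10^-4 s.
N = t/T = 7.61×10^-3 / 9.6557×10^-4 ≈ 7.88, so 7 complete revolutions.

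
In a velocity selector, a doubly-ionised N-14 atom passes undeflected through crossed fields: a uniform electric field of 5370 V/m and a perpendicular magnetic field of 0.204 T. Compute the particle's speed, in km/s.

v ≈ 26.3 km/s

For zero net force, qE = qvB, so v = E/B.
v = (5370) / (0.204) = 2.63×10^4 m/s.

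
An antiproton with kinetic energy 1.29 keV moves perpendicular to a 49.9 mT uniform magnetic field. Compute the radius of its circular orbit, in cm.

Convert the energy: K = 1.29 keV = 2.06×10^-16 J.
v = √(2K/m) = √(2·2.06×10^-16/1.67×10^-27) = 4.97×10^5 m/s.
r = mv/(qB) = (1.67×10^-27)(4.97×10^5) / [(1×1.60×10^-19)(0.0499)] = 0.104 m.

r ≈ 10.4 cm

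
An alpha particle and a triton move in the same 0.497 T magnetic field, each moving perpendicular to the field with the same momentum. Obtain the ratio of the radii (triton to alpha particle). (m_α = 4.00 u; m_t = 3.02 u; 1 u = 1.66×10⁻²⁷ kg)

ratio ≈ 2.00

r = p/(qB) ⇒ at equal p, r ∝ 1/q.
r_{triton}/r_{alpha particle} = 2.00.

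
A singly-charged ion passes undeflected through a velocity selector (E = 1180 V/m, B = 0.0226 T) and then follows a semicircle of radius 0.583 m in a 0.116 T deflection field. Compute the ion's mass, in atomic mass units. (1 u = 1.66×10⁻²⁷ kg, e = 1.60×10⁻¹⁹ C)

m ≈ 125 u

v = E/B₁ = 5.22×10^4 m/s.
From r = mv/(qB₂), m = qB₂r/v = (1×1.60×10^-19)(0.116)(0.583) / (5.22×10^4) = 2.07×10^-25 kg.
In atomic mass units: m = 2.07×10^-25 / 1.66×10^-27 = 125 u.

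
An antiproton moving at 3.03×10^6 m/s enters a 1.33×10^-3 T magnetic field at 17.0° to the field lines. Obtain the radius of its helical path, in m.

Only the perpendicular component v⊥ = v sin17.0° = 8.86×10^5 m/s is bent by the field.
r = m v⊥ /(qB) = (1.67×10^-27)(8.86×10^5) / [(1×1.60×10^-19)(1.33×10^-3)] = 6.95 m.

r ≈ 6.95 m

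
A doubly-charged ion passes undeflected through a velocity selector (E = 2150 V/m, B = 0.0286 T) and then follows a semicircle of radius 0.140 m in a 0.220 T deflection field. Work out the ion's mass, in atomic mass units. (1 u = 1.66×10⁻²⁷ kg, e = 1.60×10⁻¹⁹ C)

v = E/B₁ = 7.52×10^4 m/s.
From r = mv/(qB₂), m = qB₂r/v = (2×1.60×10^-19)(0.220)(0.140) / (7.52×10^4) = 1.31×10^-25 kg.
In atomic mass units: m = 1.31×10^-25 / 1.66×10^-27 = 79.0 u.

m ≈ 79.0 u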